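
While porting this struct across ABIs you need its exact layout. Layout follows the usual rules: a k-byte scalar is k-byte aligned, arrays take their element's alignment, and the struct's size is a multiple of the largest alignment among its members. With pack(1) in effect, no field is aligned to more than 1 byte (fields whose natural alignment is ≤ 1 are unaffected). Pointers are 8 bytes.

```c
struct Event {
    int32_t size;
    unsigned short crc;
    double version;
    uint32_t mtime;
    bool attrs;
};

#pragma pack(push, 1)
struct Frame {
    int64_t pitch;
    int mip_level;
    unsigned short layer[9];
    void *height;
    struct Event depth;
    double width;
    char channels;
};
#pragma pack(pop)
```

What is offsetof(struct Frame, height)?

30

Event: size at 0 (size 4, align 4) → ends 4; crc at 4 (size 2, align 2) → ends 6; pad 2 to align 8 for version; version at 8 (size 8, align 8) → ends 16; mtime at 16 (size 4, align 4) → ends 20; attrs at 20 (size 1, align 1) → ends 21; tail pad 3 to reach multiple of 8; total 24 bytes, alignment 8
pitch at 0 (size 8, align 1) → ends 8
mip_level at 8 (size 4, align 1) → ends 12
layer at 12 (size 18, align 1) → ends 30
height at 30 (size 8, align 1) → ends 38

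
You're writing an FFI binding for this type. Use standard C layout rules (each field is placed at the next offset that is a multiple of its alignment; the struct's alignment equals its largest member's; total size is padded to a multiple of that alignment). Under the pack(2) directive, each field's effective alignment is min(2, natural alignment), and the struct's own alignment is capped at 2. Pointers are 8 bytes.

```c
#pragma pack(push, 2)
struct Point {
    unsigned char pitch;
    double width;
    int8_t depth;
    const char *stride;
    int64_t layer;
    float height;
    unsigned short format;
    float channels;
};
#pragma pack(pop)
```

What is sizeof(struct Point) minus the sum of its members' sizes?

2

0..1  pitch  (1B, 1-aligned)
1..2  -- padding (1B)
2..10  width  (8B, 2-aligned)
10..11  depth  (1B, 1-aligned)
11..12  -- padding (1B)
12..20  stride  (8B, 2-aligned)
20..28  layer  (8B, 2-aligned)
28..32  height  (4B, 2-aligned)
32..34  format  (2B, 2-aligned)
34..38  channels  (4B, 2-aligned)
sizeof = 38, alignof = 2
data bytes 36, size 38 → padding 2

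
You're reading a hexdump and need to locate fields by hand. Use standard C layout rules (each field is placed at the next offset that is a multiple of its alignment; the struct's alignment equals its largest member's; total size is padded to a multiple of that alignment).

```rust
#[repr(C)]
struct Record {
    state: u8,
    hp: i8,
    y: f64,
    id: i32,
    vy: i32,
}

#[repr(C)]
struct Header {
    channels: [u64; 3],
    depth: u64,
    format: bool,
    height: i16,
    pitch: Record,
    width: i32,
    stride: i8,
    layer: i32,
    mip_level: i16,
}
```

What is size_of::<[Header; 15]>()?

1200

Record: 0..1  state  (1B, 1-aligned); 1..2  hp  (1B, 1-aligned); 2..8  -- padding (6B); 8..16  y  (8B, 8-aligned); 16..20  id  (4B, 4-aligned); 20..24  vy  (4B, 4-aligned); sizeof = 24, alignof = 8
0..24  channels  (24B, 8-aligned)
24..32  depth  (8B, 8-aligned)
32..33  format  (1B, 1-aligned)
33..34  -- padding (1B)
34..36  height  (2B, 2-aligned)
36..40  -- padding (4B)
40..64  pitch  (24B, 8-aligned)
64..68  width  (4B, 4-aligned)
68..69  stride  (1B, 1-aligned)
69..72  -- padding (3B)
72..76  layer  (4B, 4-aligned)
76..78  mip_level  (2B, 2-aligned)
78..80  -- tail padding (2B)
sizeof = 80, alignof = 8
array of 15: 15 × 80 = 1200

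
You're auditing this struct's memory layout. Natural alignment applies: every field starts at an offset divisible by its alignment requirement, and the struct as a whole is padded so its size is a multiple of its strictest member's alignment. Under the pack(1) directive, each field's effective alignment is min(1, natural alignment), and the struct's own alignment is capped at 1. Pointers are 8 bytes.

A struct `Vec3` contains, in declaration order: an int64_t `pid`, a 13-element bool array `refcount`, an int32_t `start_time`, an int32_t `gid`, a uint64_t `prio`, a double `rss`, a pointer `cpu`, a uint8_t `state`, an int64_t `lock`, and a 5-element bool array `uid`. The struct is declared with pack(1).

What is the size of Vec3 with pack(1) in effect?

67

0..8  pid  (8B, 1-aligned)
8..21  refcount  (13B, 1-aligned)
21..25  start_time  (4B, 1-aligned)
25..29  gid  (4B, 1-aligned)
29..37  prio  (8B, 1-aligned)
37..45  rss  (8B, 1-aligned)
45..53  cpu  (8B, 1-aligned)
53..54  state  (1B, 1-aligned)
54..62  lock  (8B, 1-aligned)
62..67  uid  (5B, 1-aligned)
sizeof = 67, alignof = 1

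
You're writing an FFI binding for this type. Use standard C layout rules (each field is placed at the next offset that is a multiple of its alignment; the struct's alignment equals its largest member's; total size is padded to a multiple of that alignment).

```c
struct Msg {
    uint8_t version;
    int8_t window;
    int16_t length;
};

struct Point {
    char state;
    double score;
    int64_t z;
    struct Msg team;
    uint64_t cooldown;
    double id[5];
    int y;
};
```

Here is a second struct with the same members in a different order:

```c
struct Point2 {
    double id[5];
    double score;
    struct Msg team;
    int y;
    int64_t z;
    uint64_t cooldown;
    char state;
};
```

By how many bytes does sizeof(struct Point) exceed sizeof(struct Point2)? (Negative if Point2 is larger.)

8

Msg: 0..1  version  (1B, 1-aligned); 1..2  window  (1B, 1-aligned); 2..4  length  (2B, 2-aligned); sizeof = 4, alignof = 2
0..1  state  (1B, 1-aligned)
1..8  -- padding (7B)
8..16  score  (8B, 8-aligned)
16..24  z  (8B, 8-aligned)
24..28  team  (4B, 2-aligned)
28..32  -- padding (4B)
32..40  cooldown  (8B, 8-aligned)
40..80  id  (40B, 8-aligned)
80..84  y  (4B, 4-aligned)
84..88  -- tail padding (4B)
sizeof = 88, alignof = 8
— Point2 —
0..40  id  (40B, 8-aligned)
40..48  score  (8B, 8-aligned)
48..52  team  (4B, 2-aligned)
52..56  y  (4B, 4-aligned)
56..64  z  (8B, 8-aligned)
64..72  cooldown  (8B, 8-aligned)
72..73  state  (1B, 1-aligned)
73..80  -- tail padding (7B)
sizeof = 80, alignof = 8
88 − 80 = 8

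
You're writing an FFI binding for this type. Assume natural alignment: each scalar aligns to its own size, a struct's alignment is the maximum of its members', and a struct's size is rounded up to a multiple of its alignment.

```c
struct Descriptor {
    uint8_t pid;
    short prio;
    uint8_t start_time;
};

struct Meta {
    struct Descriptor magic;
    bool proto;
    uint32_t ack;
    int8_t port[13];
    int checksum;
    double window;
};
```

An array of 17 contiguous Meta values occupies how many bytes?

680

Descriptor: 0..1  pid  (1B, 1-aligned); 1..2  -- padding (1B); 2..4  prio  (2B, 2-aligned); 4..5  start_time  (1B, 1-aligned); 5..6  -- tail padding (1B); sizeof = 6, alignof = 2
0..6  magic  (6B, 2-aligned)
6..7  proto  (1B, 1-aligned)
7..8  -- padding (1B)
8..12  ack  (4B, 4-aligned)
12..25  port  (13B, 1-aligned)
25..28  -- padding (3B)
28..32  checksum  (4B, 4-aligned)
32..40  window  (8B, 8-aligned)
sizeof = 40, alignof = 8
array of 17: 17 × 40 = 680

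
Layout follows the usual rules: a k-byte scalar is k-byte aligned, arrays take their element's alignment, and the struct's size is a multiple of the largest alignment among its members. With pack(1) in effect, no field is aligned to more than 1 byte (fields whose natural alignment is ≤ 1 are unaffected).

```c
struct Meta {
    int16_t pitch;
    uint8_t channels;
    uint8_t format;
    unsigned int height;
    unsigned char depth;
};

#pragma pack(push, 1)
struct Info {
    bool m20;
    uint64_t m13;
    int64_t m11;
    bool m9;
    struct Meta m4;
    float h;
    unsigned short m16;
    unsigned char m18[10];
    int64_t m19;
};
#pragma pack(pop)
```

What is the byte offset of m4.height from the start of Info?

22

Meta: pitch at 0 (size 2, align 2) → ends 2; channels at 2 (size 1, align 1) → ends 3; format at 3 (size 1, align 1) → ends 4; height at 4 (size 4, align 4) → ends 8; depth at 8 (size 1, align 1) → ends 9; tail pad 3 to reach multiple of 4; total 12 bytes, alignment 4
m20 at 0 (size 1, align 1) → ends 1
m13 at 1 (size 8, align 1) → ends 9
m11 at 9 (size 8, align 1) → ends 17
m9 at 17 (size 1, align 1) → ends 18
m4 at 18 (size 12, align 1) → ends 30
within Meta: height at 4
18 + 4 = 22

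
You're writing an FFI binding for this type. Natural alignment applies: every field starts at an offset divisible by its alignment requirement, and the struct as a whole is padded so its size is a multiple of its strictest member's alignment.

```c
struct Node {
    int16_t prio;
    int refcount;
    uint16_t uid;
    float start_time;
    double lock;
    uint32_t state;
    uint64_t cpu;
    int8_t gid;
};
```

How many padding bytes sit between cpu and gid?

0..2  prio  (2B, 2-aligned)
2..4  -- padding (2B)
4..8  refcount  (4B, 4-aligned)
8..10  uid  (2B, 2-aligned)
10..12  -- padding (2B)
12..16  start_time  (4B, 4-aligned)
16..24  lock  (8B, 8-aligned)
24..28  state  (4B, 4-aligned)
28..32  -- padding (4B)
32..40  cpu  (8B, 8-aligned)
40..41  gid  (1B, 1-aligned)

0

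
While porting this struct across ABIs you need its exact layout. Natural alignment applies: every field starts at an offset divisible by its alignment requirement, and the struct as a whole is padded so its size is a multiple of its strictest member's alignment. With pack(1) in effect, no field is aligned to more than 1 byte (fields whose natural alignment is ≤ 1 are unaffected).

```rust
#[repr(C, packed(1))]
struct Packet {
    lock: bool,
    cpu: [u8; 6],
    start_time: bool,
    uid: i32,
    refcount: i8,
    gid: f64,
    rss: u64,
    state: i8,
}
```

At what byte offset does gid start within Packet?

13

0..1  lock  (1B, 1-aligned)
1..7  cpu  (6B, 1-aligned)
7..8  start_time  (1B, 1-aligned)
8..12  uid  (4B, 1-aligned)
12..13  refcount  (1B, 1-aligned)
13..21  gid  (8B, 1-aligned)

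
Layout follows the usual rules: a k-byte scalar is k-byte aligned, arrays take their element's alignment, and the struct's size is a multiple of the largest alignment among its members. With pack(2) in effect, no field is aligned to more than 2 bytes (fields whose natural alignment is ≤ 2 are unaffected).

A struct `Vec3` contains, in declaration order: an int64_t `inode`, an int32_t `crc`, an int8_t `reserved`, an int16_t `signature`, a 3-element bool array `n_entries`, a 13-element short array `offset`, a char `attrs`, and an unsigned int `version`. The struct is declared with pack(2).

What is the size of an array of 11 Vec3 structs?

0..8  inode  (8B, 2-aligned)
8..12  crc  (4B, 2-aligned)
12..13  reserved  (1B, 1-aligned)
13..14  -- padding (1B)
14..16  signature  (2B, 2-aligned)
16..19  n_entries  (3B, 1-aligned)
19..20  -- padding (1B)
20..46  offset  (26B, 2-aligned)
46..47  attrs  (1B, 1-aligned)
47..48  -- padding (1B)
48..52  version  (4B, 2-aligned)
sizeof = 52, alignof = 2
array of 11: 11 × 52 = 572

572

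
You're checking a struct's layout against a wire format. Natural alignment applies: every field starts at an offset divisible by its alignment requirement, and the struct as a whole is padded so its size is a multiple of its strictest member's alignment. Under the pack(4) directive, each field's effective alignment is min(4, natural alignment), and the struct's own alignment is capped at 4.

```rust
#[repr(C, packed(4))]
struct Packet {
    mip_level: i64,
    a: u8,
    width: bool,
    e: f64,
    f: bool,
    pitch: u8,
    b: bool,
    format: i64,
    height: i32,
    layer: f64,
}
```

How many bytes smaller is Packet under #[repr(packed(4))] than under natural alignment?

12

natural layout:
  @0: mip_level [8B, align 8] → 8
  @8: a [1B, align 1] → 9
  @9: width [1B, align 1] → 10
  +6 pad (align 8)
  @16: e [8B, align 8] → 24
  @24: f [1B, align 1] → 25
  @25: pitch [1B, align 1] → 26
  @26: b [1B, align 1] → 27
  +5 pad (align 8)
  @32: format [8B, align 8] → 40
  @40: height [4B, align 4] → 44
  +4 pad (align 8)
  @48: layer [8B, align 8] → 56
  size 56, align 8
packed(4) layout:
  @0: mip_level [8B, align 4] → 8
  @8: a [1B, align 1] → 9
  @9: width [1B, align 1] → 10
  +2 pad (align 4)
  @12: e [8B, align 4] → 20
  @20: f [1B, align 1] → 21
  @21: pitch [1B, align 1] → 22
  @22: b [1B, align 1] → 23
  +1 pad (align 4)
  @24: format [8B, align 4] → 32
  @32: height [4B, align 4] → 36
  @36: layer [8B, align 4] → 44
  size 44, align 4
56 − 44 = 12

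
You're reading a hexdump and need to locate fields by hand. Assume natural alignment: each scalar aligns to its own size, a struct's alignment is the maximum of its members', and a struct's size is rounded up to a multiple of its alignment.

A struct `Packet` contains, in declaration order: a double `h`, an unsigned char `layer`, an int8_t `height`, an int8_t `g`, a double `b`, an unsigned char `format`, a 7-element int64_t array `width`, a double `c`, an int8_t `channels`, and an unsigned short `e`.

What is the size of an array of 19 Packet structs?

h at 0 (size 8, align 8) → ends 8
layer at 8 (size 1, align 1) → ends 9
height at 9 (size 1, align 1) → ends 10
g at 10 (size 1, align 1) → ends 11
pad 5 to align 8 for b
b at 16 (size 8, align 8) → ends 24
format at 24 (size 1, align 1) → ends 25
pad 7 to align 8 for width
width at 32 (size 56, align 8) → ends 88
c at 88 (size 8, align 8) → ends 96
channels at 96 (size 1, align 1) → ends 97
pad 1 to align 2 for e
e at 98 (size 2, align 2) → ends 100
tail pad 4 to reach multiple of 8
total 104 bytes, alignment 8
array of 19: 19 × 104 = 1976

1976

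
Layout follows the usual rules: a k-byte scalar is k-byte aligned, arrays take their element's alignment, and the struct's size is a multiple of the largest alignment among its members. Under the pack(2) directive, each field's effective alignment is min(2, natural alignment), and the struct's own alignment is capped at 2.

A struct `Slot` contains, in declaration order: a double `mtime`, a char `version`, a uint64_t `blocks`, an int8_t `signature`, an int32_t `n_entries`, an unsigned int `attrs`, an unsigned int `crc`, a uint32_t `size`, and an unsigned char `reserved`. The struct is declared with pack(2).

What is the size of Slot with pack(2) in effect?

38

@0: mtime [8B, align 2] → 8
@8: version [1B, align 1] → 9
+1 pad (align 2)
@10: blocks [8B, align 2] → 18
@18: signature [1B, align 1] → 19
+1 pad (align 2)
@20: n_entries [4B, align 2] → 24
@24: attrs [4B, align 2] → 28
@28: crc [4B, align 2] → 32
@32: size [4B, align 2] → 36
@36: reserved [1B, align 1] → 37
+1 tail pad (align 2)
size 38, align 2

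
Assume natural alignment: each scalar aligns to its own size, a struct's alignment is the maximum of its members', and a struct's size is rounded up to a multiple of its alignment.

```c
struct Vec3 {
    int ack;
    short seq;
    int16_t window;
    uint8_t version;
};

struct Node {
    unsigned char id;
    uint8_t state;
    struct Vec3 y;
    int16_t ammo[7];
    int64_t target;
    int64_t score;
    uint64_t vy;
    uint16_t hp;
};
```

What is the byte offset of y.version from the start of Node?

12

Vec3: @0: ack [4B, align 4] → 4; @4: seq [2B, align 2] → 6; @6: window [2B, align 2] → 8; @8: version [1B, align 1] → 9; +3 tail pad (align 4); size 12, align 4
@0: id [1B, align 1] → 1
@1: state [1B, align 1] → 2
+2 pad (align 4)
@4: y [12B, align 4] → 16
within Vec3: version at 8
4 + 8 = 12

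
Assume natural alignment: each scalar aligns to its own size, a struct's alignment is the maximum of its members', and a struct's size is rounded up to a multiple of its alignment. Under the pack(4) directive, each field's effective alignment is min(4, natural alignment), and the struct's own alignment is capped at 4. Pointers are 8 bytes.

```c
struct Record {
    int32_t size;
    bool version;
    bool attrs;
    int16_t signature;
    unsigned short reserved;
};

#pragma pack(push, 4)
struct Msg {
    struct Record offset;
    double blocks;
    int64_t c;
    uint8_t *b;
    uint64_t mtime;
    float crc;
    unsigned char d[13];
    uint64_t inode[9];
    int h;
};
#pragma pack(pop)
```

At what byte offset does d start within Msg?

48

Record: @0: size [4B, align 4] → 4; @4: version [1B, align 1] → 5; @5: attrs [1B, align 1] → 6; @6: signature [2B, align 2] → 8; @8: reserved [2B, align 2] → 10; +2 tail pad (align 4); size 12, align 4
@0: offset [12B, align 4] → 12
@12: blocks [8B, align 4] → 20
@20: c [8B, align 4] → 28
@28: b [8B, align 4] → 36
@36: mtime [8B, align 4] → 44
@44: crc [4B, align 4] → 48
@48: d [13B, align 1] → 61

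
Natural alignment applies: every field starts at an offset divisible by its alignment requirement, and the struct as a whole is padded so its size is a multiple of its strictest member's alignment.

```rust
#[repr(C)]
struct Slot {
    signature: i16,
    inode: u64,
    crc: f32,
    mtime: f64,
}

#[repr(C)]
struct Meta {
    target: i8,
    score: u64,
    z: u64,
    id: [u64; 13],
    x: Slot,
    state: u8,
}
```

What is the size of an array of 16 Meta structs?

Slot: @0: signature [2B, align 2] → 2; +6 pad (align 8); @8: inode [8B, align 8] → 16; @16: crc [4B, align 4] → 20; +4 pad (align 8); @24: mtime [8B, align 8] → 32; size 32, align 8
@0: target [1B, align 1] → 1
+7 pad (align 8)
@8: score [8B, align 8] → 16
@16: z [8B, align 8] → 24
@24: id [104B, align 8] → 128
@128: x [32B, align 8] → 160
@160: state [1B, align 1] → 161
+7 tail pad (align 8)
size 168, align 8
array of 16: 16 × 168 = 2688

2688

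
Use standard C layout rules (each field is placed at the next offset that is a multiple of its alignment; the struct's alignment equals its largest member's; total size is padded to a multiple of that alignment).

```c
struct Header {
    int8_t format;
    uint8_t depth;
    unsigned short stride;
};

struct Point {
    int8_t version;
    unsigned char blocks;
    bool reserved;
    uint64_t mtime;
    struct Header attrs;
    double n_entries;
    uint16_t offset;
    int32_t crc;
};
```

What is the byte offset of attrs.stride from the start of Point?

18

Header: format at 0 (size 1, align 1) → ends 1; depth at 1 (size 1, align 1) → ends 2; stride at 2 (size 2, align 2) → ends 4; total 4 bytes, alignment 2
version at 0 (size 1, align 1) → ends 1
blocks at 1 (size 1, align 1) → ends 2
reserved at 2 (size 1, align 1) → ends 3
pad 5 to align 8 for mtime
mtime at 8 (size 8, align 8) → ends 16
attrs at 16 (size 4, align 2) → ends 20
within Header: stride at 2
16 + 2 = 18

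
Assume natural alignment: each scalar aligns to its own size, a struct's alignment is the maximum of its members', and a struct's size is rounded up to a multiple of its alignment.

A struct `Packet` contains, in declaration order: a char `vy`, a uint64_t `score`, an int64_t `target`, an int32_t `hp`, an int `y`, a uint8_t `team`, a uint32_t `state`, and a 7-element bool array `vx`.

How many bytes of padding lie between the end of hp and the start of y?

@0: vy [1B, align 1] → 1
+7 pad (align 8)
@8: score [8B, align 8] → 16
@16: target [8B, align 8] → 24
@24: hp [4B, align 4] → 28
@28: y [4B, align 4] → 32

0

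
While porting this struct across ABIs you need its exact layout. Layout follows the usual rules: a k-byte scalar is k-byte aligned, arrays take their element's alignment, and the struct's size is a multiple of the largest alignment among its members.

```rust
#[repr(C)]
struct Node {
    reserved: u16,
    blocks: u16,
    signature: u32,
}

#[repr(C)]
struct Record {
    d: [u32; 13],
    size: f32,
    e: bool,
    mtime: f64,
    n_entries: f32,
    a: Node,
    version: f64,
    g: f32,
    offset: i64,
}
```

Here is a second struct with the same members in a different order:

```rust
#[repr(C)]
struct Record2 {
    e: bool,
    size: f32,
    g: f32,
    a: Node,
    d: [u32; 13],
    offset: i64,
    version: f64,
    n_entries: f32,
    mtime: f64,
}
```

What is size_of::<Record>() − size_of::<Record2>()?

Node: reserved at 0 (size 2, align 2) → ends 2; blocks at 2 (size 2, align 2) → ends 4; signature at 4 (size 4, align 4) → ends 8; total 8 bytes, alignment 4
d at 0 (size 52, align 4) → ends 52
size at 52 (size 4, align 4) → ends 56
e at 56 (size 1, align 1) → ends 57
pad 7 to align 8 for mtime
mtime at 64 (size 8, align 8) → ends 72
n_entries at 72 (size 4, align 4) → ends 76
a at 76 (size 8, align 4) → ends 84
pad 4 to align 8 for version
version at 88 (size 8, align 8) → ends 96
g at 96 (size 4, align 4) → ends 100
pad 4 to align 8 for offset
offset at 104 (size 8, align 8) → ends 112
total 112 bytes, alignment 8
— Record2 —
e at 0 (size 1, align 1) → ends 1
pad 3 to align 4 for size
size at 4 (size 4, align 4) → ends 8
g at 8 (size 4, align 4) → ends 12
a at 12 (size 8, align 4) → ends 20
d at 20 (size 52, align 4) → ends 72
offset at 72 (size 8, align 8) → ends 80
version at 80 (size 8, align 8) → ends 88
n_entries at 88 (size 4, align 4) → ends 92
pad 4 to align 8 for mtime
mtime at 96 (size 8, align 8) → ends 104
total 104 bytes, alignment 8
112 − 104 = 8

8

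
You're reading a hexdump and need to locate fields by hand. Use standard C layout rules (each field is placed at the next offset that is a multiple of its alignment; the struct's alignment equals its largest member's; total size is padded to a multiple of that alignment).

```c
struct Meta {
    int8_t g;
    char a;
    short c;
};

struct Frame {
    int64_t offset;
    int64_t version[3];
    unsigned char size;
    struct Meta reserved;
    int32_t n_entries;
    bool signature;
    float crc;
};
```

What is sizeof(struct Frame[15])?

Meta: 0..1  g  (1B, 1-aligned); 1..2  a  (1B, 1-aligned); 2..4  c  (2B, 2-aligned); sizeof = 4, alignof = 2
0..8  offset  (8B, 8-aligned)
8..32  version  (24B, 8-aligned)
32..33  size  (1B, 1-aligned)
33..34  -- padding (1B)
34..38  reserved  (4B, 2-aligned)
38..40  -- padding (2B)
40..44  n_entries  (4B, 4-aligned)
44..45  signature  (1B, 1-aligned)
45..48  -- padding (3B)
48..52  crc  (4B, 4-aligned)
52..56  -- tail padding (4B)
sizeof = 56, alignof = 8
array of 15: 15 × 56 = 840

840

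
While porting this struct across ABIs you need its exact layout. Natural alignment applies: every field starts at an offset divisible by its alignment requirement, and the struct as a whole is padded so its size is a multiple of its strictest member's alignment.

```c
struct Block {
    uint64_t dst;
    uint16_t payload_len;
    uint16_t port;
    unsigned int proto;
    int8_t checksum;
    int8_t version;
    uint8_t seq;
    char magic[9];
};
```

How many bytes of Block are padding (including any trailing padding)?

0..8  dst  (8B, 8-aligned)
8..10  payload_len  (2B, 2-aligned)
10..12  port  (2B, 2-aligned)
12..16  proto  (4B, 4-aligned)
16..17  checksum  (1B, 1-aligned)
17..18  version  (1B, 1-aligned)
18..19  seq  (1B, 1-aligned)
19..28  magic  (9B, 1-aligned)
28..32  -- tail padding (4B)
sizeof = 32, alignof = 8
data bytes 28, size 32 → padding 4

4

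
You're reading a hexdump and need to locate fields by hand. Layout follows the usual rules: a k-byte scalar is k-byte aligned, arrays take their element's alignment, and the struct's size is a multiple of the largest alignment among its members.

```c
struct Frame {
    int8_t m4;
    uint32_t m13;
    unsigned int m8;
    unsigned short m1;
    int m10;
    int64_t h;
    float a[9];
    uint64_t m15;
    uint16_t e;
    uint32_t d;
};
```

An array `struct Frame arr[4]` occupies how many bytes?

352

m4 at 0 (size 1, align 1) → ends 1
pad 3 to align 4 for m13
m13 at 4 (size 4, align 4) → ends 8
m8 at 8 (size 4, align 4) → ends 12
m1 at 12 (size 2, align 2) → ends 14
pad 2 to align 4 for m10
m10 at 16 (size 4, align 4) → ends 20
pad 4 to align 8 for h
h at 24 (size 8, align 8) → ends 32
a at 32 (size 36, align 4) → ends 68
pad 4 to align 8 for m15
m15 at 72 (size 8, align 8) → ends 80
e at 80 (size 2, align 2) → ends 82
pad 2 to align 4 for d
d at 84 (size 4, align 4) → ends 88
total 88 bytes, alignment 8
array of 4: 4 × 88 = 352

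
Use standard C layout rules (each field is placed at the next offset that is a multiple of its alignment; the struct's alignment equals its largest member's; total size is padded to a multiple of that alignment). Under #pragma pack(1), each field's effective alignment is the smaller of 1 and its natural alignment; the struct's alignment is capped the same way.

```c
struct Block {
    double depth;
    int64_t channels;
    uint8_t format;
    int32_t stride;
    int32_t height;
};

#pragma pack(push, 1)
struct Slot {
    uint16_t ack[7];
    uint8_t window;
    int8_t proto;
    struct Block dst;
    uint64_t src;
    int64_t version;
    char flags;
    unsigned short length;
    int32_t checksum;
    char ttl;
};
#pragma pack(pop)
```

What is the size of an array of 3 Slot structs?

216

Block: @0: depth [8B, align 8] → 8; @8: channels [8B, align 8] → 16; @16: format [1B, align 1] → 17; +3 pad (align 4); @20: stride [4B, align 4] → 24; @24: height [4B, align 4] → 28; +4 tail pad (align 8); size 32, align 8
@0: ack [14B, align 1] → 14
@14: window [1B, align 1] → 15
@15: proto [1B, align 1] → 16
@16: dst [32B, align 1] → 48
@48: src [8B, align 1] → 56
@56: version [8B, align 1] → 64
@64: flags [1B, align 1] → 65
@65: length [2B, align 1] → 67
@67: checksum [4B, align 1] → 71
@71: ttl [1B, align 1] → 72
size 72, align 1
array of 3: 3 × 72 = 216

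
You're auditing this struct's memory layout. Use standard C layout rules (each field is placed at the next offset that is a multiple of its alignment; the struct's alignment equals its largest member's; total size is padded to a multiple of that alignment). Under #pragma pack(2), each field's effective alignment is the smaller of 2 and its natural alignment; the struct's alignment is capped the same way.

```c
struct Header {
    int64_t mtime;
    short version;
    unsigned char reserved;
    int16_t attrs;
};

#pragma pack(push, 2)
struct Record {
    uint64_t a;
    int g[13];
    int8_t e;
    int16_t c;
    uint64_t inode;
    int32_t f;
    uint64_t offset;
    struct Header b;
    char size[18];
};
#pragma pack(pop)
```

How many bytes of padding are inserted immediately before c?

Header: 0..8  mtime  (8B, 8-aligned); 8..10  version  (2B, 2-aligned); 10..11  reserved  (1B, 1-aligned); 11..12  -- padding (1B); 12..14  attrs  (2B, 2-aligned); 14..16  -- tail padding (2B); sizeof = 16, alignof = 8
0..8  a  (8B, 2-aligned)
8..60  g  (52B, 2-aligned)
60..61  e  (1B, 1-aligned)
61..62  -- padding (1B)
62..64  c  (2B, 2-aligned)

1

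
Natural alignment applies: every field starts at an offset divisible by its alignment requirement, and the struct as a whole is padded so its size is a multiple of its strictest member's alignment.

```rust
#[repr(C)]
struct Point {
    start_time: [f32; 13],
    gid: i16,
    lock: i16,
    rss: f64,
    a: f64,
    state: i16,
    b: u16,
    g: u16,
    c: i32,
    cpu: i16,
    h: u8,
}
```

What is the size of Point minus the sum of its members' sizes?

0..52  start_time  (52B, 4-aligned)
52..54  gid  (2B, 2-aligned)
54..56  lock  (2B, 2-aligned)
56..64  rss  (8B, 8-aligned)
64..72  a  (8B, 8-aligned)
72..74  state  (2B, 2-aligned)
74..76  b  (2B, 2-aligned)
76..78  g  (2B, 2-aligned)
78..80  -- padding (2B)
80..84  c  (4B, 4-aligned)
84..86  cpu  (2B, 2-aligned)
86..87  h  (1B, 1-aligned)
87..88  -- tail padding (1B)
sizeof = 88, alignof = 8
data bytes 85, size 88 → padding 3

3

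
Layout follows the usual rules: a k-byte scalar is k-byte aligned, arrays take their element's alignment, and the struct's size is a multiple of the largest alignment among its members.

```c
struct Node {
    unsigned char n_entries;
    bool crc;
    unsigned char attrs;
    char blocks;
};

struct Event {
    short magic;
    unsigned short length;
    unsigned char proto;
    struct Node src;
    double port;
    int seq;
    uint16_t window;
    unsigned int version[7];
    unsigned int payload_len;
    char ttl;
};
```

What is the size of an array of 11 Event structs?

792

Node: n_entries at 0 (size 1, align 1) → ends 1; crc at 1 (size 1, align 1) → ends 2; attrs at 2 (size 1, align 1) → ends 3; blocks at 3 (size 1, align 1) → ends 4; total 4 bytes, alignment 1
magic at 0 (size 2, align 2) → ends 2
length at 2 (size 2, align 2) → ends 4
proto at 4 (size 1, align 1) → ends 5
src at 5 (size 4, align 1) → ends 9
pad 7 to align 8 for port
port at 16 (size 8, align 8) → ends 24
seq at 24 (size 4, align 4) → ends 28
window at 28 (size 2, align 2) → ends 30
pad 2 to align 4 for version
version at 32 (size 28, align 4) → ends 60
payload_len at 60 (size 4, align 4) → ends 64
ttl at 64 (size 1, align 1) → ends 65
tail pad 7 to reach multiple of 8
total 72 bytes, alignment 8
array of 11: 11 × 72 = 792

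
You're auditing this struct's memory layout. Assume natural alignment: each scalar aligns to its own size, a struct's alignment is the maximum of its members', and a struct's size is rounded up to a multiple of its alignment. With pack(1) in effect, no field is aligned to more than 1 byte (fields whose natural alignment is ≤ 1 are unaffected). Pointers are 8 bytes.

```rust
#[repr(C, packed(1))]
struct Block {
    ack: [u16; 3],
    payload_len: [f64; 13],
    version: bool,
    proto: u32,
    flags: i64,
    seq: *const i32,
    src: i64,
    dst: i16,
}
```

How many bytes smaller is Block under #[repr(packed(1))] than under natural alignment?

11

natural layout:
  ack at 0 (size 6, align 2) → ends 6
  pad 2 to align 8 for payload_len
  payload_len at 8 (size 104, align 8) → ends 112
  version at 112 (size 1, align 1) → ends 113
  pad 3 to align 4 for proto
  proto at 116 (size 4, align 4) → ends 120
  flags at 120 (size 8, align 8) → ends 128
  seq at 128 (size 8, align 8) → ends 136
  src at 136 (size 8, align 8) → ends 144
  dst at 144 (size 2, align 2) → ends 146
  tail pad 6 to reach multiple of 8
  total 152 bytes, alignment 8
packed(1) layout:
  ack at 0 (size 6, align 1) → ends 6
  payload_len at 6 (size 104, align 1) → ends 110
  version at 110 (size 1, align 1) → ends 111
  proto at 111 (size 4, align 1) → ends 115
  flags at 115 (size 8, align 1) → ends 123
  seq at 123 (size 8, align 1) → ends 131
  src at 131 (size 8, align 1) → ends 139
  dst at 139 (size 2, align 1) → ends 141
  total 141 bytes, alignment 1
152 − 141 = 11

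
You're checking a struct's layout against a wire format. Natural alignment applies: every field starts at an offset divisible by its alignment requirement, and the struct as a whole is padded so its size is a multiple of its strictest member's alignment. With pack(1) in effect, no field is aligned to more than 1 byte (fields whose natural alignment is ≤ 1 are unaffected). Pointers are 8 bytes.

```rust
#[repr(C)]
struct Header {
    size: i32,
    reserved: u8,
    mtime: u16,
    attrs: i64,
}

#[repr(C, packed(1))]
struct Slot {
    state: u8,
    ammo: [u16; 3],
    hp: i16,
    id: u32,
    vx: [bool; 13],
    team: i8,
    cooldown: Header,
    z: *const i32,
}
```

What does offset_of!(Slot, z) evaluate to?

43

Header: size at 0 (size 4, align 4) → ends 4; reserved at 4 (size 1, align 1) → ends 5; pad 1 to align 2 for mtime; mtime at 6 (size 2, align 2) → ends 8; attrs at 8 (size 8, align 8) → ends 16; total 16 bytes, alignment 8
state at 0 (size 1, align 1) → ends 1
ammo at 1 (size 6, align 1) → ends 7
hp at 7 (size 2, align 1) → ends 9
id at 9 (size 4, align 1) → ends 13
vx at 13 (size 13, align 1) → ends 26
team at 26 (size 1, align 1) → ends 27
cooldown at 27 (size 16, align 1) → ends 43
z at 43 (size 8, align 1) → ends 51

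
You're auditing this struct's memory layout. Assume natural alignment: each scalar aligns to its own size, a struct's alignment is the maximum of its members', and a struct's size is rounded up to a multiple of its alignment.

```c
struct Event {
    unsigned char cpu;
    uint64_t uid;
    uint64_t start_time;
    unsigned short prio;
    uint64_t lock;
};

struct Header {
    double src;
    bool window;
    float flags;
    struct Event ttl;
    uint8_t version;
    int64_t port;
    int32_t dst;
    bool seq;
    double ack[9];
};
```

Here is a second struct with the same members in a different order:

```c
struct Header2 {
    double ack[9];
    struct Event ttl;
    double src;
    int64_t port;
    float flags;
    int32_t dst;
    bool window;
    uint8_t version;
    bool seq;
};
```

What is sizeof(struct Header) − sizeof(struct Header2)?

Event: cpu at 0 (size 1, align 1) → ends 1; pad 7 to align 8 for uid; uid at 8 (size 8, align 8) → ends 16; start_time at 16 (size 8, align 8) → ends 24; prio at 24 (size 2, align 2) → ends 26; pad 6 to align 8 for lock; lock at 32 (size 8, align 8) → ends 40; total 40 bytes, alignment 8
src at 0 (size 8, align 8) → ends 8
window at 8 (size 1, align 1) → ends 9
pad 3 to align 4 for flags
flags at 12 (size 4, align 4) → ends 16
ttl at 16 (size 40, align 8) → ends 56
version at 56 (size 1, align 1) → ends 57
pad 7 to align 8 for port
port at 64 (size 8, align 8) → ends 72
dst at 72 (size 4, align 4) → ends 76
seq at 76 (size 1, align 1) → ends 77
pad 3 to align 8 for ack
ack at 80 (size 72, align 8) → ends 152
total 152 bytes, alignment 8
— Header2 —
ack at 0 (size 72, align 8) → ends 72
ttl at 72 (size 40, align 8) → ends 112
src at 112 (size 8, align 8) → ends 120
port at 120 (size 8, align 8) → ends 128
flags at 128 (size 4, align 4) → ends 132
dst at 132 (size 4, align 4) → ends 136
window at 136 (size 1, align 1) → ends 137
version at 137 (size 1, align 1) → ends 138
seq at 138 (size 1, align 1) → ends 139
tail pad 5 to reach multiple of 8
total 144 bytes, alignment 8
152 − 144 = 8

8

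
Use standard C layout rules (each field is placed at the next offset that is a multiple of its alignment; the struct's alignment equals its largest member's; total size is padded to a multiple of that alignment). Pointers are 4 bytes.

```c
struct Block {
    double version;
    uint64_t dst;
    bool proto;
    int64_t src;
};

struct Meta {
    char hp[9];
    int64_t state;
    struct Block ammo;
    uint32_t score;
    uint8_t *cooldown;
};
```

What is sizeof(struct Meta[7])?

Block: version at 0 (size 8, align 8) → ends 8; dst at 8 (size 8, align 8) → ends 16; proto at 16 (size 1, align 1) → ends 17; pad 7 to align 8 for src; src at 24 (size 8, align 8) → ends 32; total 32 bytes, alignment 8
hp at 0 (size 9, align 1) → ends 9
pad 7 to align 8 for state
state at 16 (size 8, align 8) → ends 24
ammo at 24 (size 32, align 8) → ends 56
score at 56 (size 4, align 4) → ends 60
cooldown at 60 (size 4, align 4) → ends 64
total 64 bytes, alignment 8
array of 7: 7 × 64 = 448

448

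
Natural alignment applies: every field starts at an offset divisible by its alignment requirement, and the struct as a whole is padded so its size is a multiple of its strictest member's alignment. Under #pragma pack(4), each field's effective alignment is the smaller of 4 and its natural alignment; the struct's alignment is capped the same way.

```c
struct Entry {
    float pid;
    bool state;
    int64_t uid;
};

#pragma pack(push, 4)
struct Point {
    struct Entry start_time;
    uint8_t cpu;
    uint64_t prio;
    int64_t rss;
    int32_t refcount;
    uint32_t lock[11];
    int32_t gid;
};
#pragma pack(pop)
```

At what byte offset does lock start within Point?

40

Entry: pid at 0 (size 4, align 4) → ends 4; state at 4 (size 1, align 1) → ends 5; pad 3 to align 8 for uid; uid at 8 (size 8, align 8) → ends 16; total 16 bytes, alignment 8
start_time at 0 (size 16, align 4) → ends 16
cpu at 16 (size 1, align 1) → ends 17
pad 3 to align 4 for prio
prio at 20 (size 8, align 4) → ends 28
rss at 28 (size 8, align 4) → ends 36
refcount at 36 (size 4, align 4) → ends 40
lock at 40 (size 44, align 4) → ends 84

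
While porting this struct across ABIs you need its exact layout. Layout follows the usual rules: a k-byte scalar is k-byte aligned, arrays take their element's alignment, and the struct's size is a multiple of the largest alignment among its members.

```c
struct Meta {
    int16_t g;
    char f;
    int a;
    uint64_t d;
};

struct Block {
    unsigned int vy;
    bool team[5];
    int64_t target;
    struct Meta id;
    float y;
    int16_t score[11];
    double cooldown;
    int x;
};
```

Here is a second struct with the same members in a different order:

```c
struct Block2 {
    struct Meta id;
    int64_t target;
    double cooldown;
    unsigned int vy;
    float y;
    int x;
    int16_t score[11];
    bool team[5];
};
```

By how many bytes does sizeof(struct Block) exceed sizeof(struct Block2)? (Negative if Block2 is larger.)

Meta: g at 0 (size 2, align 2) → ends 2; f at 2 (size 1, align 1) → ends 3; pad 1 to align 4 for a; a at 4 (size 4, align 4) → ends 8; d at 8 (size 8, align 8) → ends 16; total 16 bytes, alignment 8
vy at 0 (size 4, align 4) → ends 4
team at 4 (size 5, align 1) → ends 9
pad 7 to align 8 for target
target at 16 (size 8, align 8) → ends 24
id at 24 (size 16, align 8) → ends 40
y at 40 (size 4, align 4) → ends 44
score at 44 (size 22, align 2) → ends 66
pad 6 to align 8 for cooldown
cooldown at 72 (size 8, align 8) → ends 80
x at 80 (size 4, align 4) → ends 84
tail pad 4 to reach multiple of 8
total 88 bytes, alignment 8
— Block2 —
id at 0 (size 16, align 8) → ends 16
target at 16 (size 8, align 8) → ends 24
cooldown at 24 (size 8, align 8) → ends 32
vy at 32 (size 4, align 4) → ends 36
y at 36 (size 4, align 4) → ends 40
x at 40 (size 4, align 4) → ends 44
score at 44 (size 22, align 2) → ends 66
team at 66 (size 5, align 1) → ends 71
tail pad 1 to reach multiple of 8
total 72 bytes, alignment 8
88 − 72 = 16

16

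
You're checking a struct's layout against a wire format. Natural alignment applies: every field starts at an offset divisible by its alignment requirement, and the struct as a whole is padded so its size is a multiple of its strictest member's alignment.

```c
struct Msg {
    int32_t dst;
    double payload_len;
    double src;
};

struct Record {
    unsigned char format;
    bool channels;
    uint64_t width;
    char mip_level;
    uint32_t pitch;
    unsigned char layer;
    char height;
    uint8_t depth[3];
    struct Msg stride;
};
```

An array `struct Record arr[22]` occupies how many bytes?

Msg: dst at 0 (size 4, align 4) → ends 4; pad 4 to align 8 for payload_len; payload_len at 8 (size 8, align 8) → ends 16; src at 16 (size 8, align 8) → ends 24; total 24 bytes, alignment 8
format at 0 (size 1, align 1) → ends 1
channels at 1 (size 1, align 1) → ends 2
pad 6 to align 8 for width
width at 8 (size 8, align 8) → ends 16
mip_level at 16 (size 1, align 1) → ends 17
pad 3 to align 4 for pitch
pitch at 20 (size 4, align 4) → ends 24
layer at 24 (size 1, align 1) → ends 25
height at 25 (size 1, align 1) → ends 26
depth at 26 (size 3, align 1) → ends 29
pad 3 to align 8 for stride
stride at 32 (size 24, align 8) → ends 56
total 56 bytes, alignment 8
array of 22: 22 × 56 = 1232

1232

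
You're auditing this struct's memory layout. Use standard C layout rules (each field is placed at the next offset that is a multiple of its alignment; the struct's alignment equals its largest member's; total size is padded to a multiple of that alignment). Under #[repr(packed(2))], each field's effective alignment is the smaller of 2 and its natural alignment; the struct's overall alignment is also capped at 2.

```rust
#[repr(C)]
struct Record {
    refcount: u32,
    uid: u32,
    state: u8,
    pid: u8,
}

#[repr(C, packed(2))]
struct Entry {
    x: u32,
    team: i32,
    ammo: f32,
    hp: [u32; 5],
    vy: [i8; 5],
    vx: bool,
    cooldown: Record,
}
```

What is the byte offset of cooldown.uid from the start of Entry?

Record: refcount at 0 (size 4, align 4) → ends 4; uid at 4 (size 4, align 4) → ends 8; state at 8 (size 1, align 1) → ends 9; pid at 9 (size 1, align 1) → ends 10; tail pad 2 to reach multiple of 4; total 12 bytes, alignment 4
x at 0 (size 4, align 2) → ends 4
team at 4 (size 4, align 2) → ends 8
ammo at 8 (size 4, align 2) → ends 12
hp at 12 (size 20, align 2) → ends 32
vy at 32 (size 5, align 1) → ends 37
vx at 37 (size 1, align 1) → ends 38
cooldown at 38 (size 12, align 2) → ends 50
within Record: uid at 4
38 + 4 = 42

42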